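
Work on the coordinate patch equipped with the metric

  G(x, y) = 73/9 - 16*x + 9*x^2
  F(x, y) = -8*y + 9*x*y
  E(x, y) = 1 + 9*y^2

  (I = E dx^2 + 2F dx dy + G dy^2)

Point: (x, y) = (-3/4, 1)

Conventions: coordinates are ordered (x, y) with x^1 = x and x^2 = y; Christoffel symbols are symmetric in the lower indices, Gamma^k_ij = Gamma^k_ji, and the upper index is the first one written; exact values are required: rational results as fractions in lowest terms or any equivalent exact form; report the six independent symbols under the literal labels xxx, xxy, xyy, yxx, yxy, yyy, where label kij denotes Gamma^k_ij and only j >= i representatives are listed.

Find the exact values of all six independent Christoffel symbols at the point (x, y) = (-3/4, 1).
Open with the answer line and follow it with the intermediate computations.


Answer: Gamma_xxx = 0, Gamma_xxy = 1296/4921, Gamma_xyy = 0, Gamma_yxx = 0, Gamma_yxy = -2124/4921, Gamma_yyy = 0

E = 10, F = -59/4, G = 3625/144 at the point
E_x = 0, E_y = 18, F_x = 9, F_y = -59/4, G_x = -59/2, G_y = 0
EG - F^2 = 4921/144;  g^inv = (144/4921) * [[3625/144, 59/4], [59/4, 10]]
first-kind symbols [ij,l] = (1/2)(d_i g_jl + d_j g_il - d_l g_ij): [xx,x] = E_x/2 = 0, [xx,y] = F_x - E_y/2 = 0, [xy,x] = E_y/2 = 9, [xy,y] = G_x/2 = -59/4, [yy,x] = F_y - G_x/2 = 0, [yy,y] = G_y/2 = 0
Gamma^x_ij = (G*[ij,x] - F*[ij,y])/(EG - F^2), Gamma^y_ij = (E*[ij,y] - F*[ij,x])/(EG - F^2)


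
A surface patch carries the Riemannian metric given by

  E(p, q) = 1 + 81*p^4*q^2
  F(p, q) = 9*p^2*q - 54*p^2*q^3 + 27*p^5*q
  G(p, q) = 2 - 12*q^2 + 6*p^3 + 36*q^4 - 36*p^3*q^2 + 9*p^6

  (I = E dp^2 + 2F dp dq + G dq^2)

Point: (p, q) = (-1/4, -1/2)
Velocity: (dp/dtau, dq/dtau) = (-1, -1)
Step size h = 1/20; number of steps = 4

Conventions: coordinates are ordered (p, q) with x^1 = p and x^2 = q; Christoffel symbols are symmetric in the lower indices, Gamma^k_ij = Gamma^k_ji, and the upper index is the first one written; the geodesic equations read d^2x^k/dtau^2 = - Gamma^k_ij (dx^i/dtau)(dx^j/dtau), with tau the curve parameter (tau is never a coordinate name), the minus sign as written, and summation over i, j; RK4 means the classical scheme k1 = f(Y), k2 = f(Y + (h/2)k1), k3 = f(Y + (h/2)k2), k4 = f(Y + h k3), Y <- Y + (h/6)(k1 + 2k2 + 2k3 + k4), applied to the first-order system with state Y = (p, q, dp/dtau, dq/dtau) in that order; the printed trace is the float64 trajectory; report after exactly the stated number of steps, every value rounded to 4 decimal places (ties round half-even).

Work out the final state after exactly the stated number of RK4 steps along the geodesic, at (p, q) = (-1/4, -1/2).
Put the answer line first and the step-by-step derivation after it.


Answer: p = -0.4168, q = -0.6356, dp/dtau = -0.7020, dq/dtau = -0.4372

f(Y) = (dp/dtau, dq/dtau, -Gamma^p_ij Y'^i Y'^j, -Gamma^q_ij Y'^i Y'^j) with the Gammas evaluated at the stage position; h = 0.050000; intermediate values shown to 6 dp
step 0: p = -0.2500, q = -0.5000, dp/dtau = -1.0000, dq/dtau = -1.0000
step 1:
  k1: at (p, q) = (-0.250000, -0.500000), (dp/dtau, dq/dtau) = (-1.000000, -1.000000); Gamma_ppp = -0.459167, Gamma_ppq = -0.114792, Gamma_pqq = -1.224446, Gamma_qpp = -0.892826, Gamma_qpq = -0.223206, Gamma_qqq = -2.380868; k1 = (-1.000000, -1.000000, 1.913198, 3.720106)
  k2: at (p, q) = (-0.275000, -0.525000), (dp/dtau, dq/dtau) = (-0.952170, -0.906997); Gamma_ppp = -0.566037, Gamma_ppq = -0.148248, Gamma_pqq = -1.372210, Gamma_qpp = -1.134425, Gamma_qpq = -0.297111, Gamma_qqq = -2.750121; k2 = (-0.952170, -0.906997, 1.898084, 3.804052)
  k3: at (p, q) = (-0.273804, -0.522675), (dp/dtau, dq/dtau) = (-0.952548, -0.904899); Gamma_ppp = -0.562376, Gamma_ppq = -0.147301, Gamma_pqq = -1.369291, Gamma_qpp = -1.117413, Gamma_qpq = -0.292680, Gamma_qqq = -2.720711; k3 = (-0.952548, -0.904899, 1.885438, 3.746269)
  k4: at (p, q) = (-0.297627, -0.545245), (dp/dtau, dq/dtau) = (-0.905728, -0.812687); Gamma_ppp = -0.656723, Gamma_ppq = -0.179239, Gamma_pqq = -1.471018, Gamma_qpp = -1.303573, Gamma_qpq = -0.355784, Gamma_qqq = -2.919922; k4 = (-0.905728, -0.812687, 1.774153, 3.521633)
  Y <- Y + (h/6)(k1 + 2k2 + 2k3 + k4): p = -0.2976, q = -0.5453, dp/dtau = -0.9062, dq/dtau = -0.8138
step 2:
  k1: at (p, q) = (-0.297626, -0.545304), (dp/dtau, dq/dtau) = (-0.906213, -0.813813); Gamma_ppp = -0.656619, Gamma_ppq = -0.179191, Gamma_pqq = -1.470791, Gamma_qpp = -1.303818, Gamma_qpq = -0.355811, Gamma_qqq = -2.920480; k1 = (-0.906213, -0.813813, 1.777627, 3.529749)
  k2: at (p, q) = (-0.320282, -0.565649), (dp/dtau, dq/dtau) = (-0.861773, -0.725570); Gamma_ppp = -0.737314, Gamma_ppq = -0.208741, Gamma_pqq = -1.534721, Gamma_qpp = -1.437747, Gamma_qpq = -0.407040, Gamma_qqq = -2.992671; k2 = (-0.861773, -0.725570, 1.616565, 3.152267)
  k3: at (p, q) = (-0.319171, -0.563443), (dp/dtau, dq/dtau) = (-0.865799, -0.735007); Gamma_ppp = -0.736138, Gamma_ppq = -0.208498, Gamma_pqq = -1.537606, Gamma_qpp = -1.428370, Gamma_qpq = -0.404560, Gamma_qqq = -2.983502; k3 = (-0.865799, -0.735007, 1.647847, 3.197409)
  k4: at (p, q) = (-0.340916, -0.582054), (dp/dtau, dq/dtau) = (-0.823821, -0.653943); Gamma_ppp = -0.806361, Gamma_ppq = -0.236148, Gamma_pqq = -1.576849, Gamma_qpp = -1.525197, Gamma_qpq = -0.446663, Gamma_qqq = -2.982545; k4 = (-0.823821, -0.653943, 1.476029, 2.791846)
  Y <- Y + (h/6)(k1 + 2k2 + 2k3 + k4): p = -0.3408, q = -0.5819, dp/dtau = -0.8247, dq/dtau = -0.6553
step 3:
  k1: at (p, q) = (-0.340836, -0.581878), (dp/dtau, dq/dtau) = (-0.824693, -0.655306); Gamma_ppp = -0.806380, Gamma_ppq = -0.236169, Gamma_pqq = -1.577258, Gamma_qpp = -1.524672, Gamma_qpq = -0.446540, Gamma_qqq = -2.982218; k1 = (-0.824693, -0.655306, 1.481012, 2.800240)
  k2: at (p, q) = (-0.361454, -0.598261), (dp/dtau, dq/dtau) = (-0.787667, -0.585300); Gamma_ppp = -0.867373, Gamma_ppq = -0.262022, Gamma_pqq = -1.599787, Gamma_qpp = -1.589561, Gamma_qpq = -0.480185, Gamma_qqq = -2.931793; k2 = (-0.787667, -0.585300, 1.327779, 2.433307)
  k3: at (p, q) = (-0.360528, -0.596511), (dp/dtau, dq/dtau) = (-0.791498, -0.594473); Gamma_ppp = -0.867479, Gamma_ppq = -0.262150, Gamma_pqq = -1.604091, Gamma_qpp = -1.585671, Gamma_qpq = -0.479185, Gamma_qqq = -2.932128; k3 = (-0.791498, -0.594473, 1.357028, 2.480519)
  k4: at (p, q) = (-0.380411, -0.611602), (dp/dtau, dq/dtau) = (-0.756841, -0.531280); Gamma_ppp = -0.921219, Gamma_ppq = -0.286495, Gamma_pqq = -1.614427, Gamma_qpp = -1.630076, Gamma_qpq = -0.506947, Gamma_qqq = -2.856692; k4 = (-0.756841, -0.531280, 1.213764, 2.147727)
  Y <- Y + (h/6)(k1 + 2k2 + 2k3 + k4): p = -0.3803, q = -0.6114, dp/dtau = -0.7575, dq/dtau = -0.5322
step 4:
  k1: at (p, q) = (-0.380335, -0.611429), (dp/dtau, dq/dtau) = (-0.757489, -0.532175); Gamma_ppp = -0.921346, Gamma_ppq = -0.286558, Gamma_pqq = -1.614973, Gamma_qpp = -1.629833, Gamma_qpq = -0.506913, Gamma_qqq = -2.856837; k1 = (-0.757489, -0.532175, 1.217070, 2.152959)
  k2: at (p, q) = (-0.399272, -0.624734), (dp/dtau, dq/dtau) = (-0.727063, -0.478351); Gamma_ppp = -0.969146, Gamma_ppq = -0.309695, Gamma_pqq = -1.618188, Gamma_qpp = -1.657192, Gamma_qpq = -0.529562, Gamma_qqq = -2.767020; k2 = (-0.727063, -0.478351, 1.098003, 1.877529)
  k3: at (p, q) = (-0.398512, -0.623388), (dp/dtau, dq/dtau) = (-0.730039, -0.485237); Gamma_ppp = -0.969662, Gamma_ppq = -0.309936, Gamma_pqq = -1.622139, Gamma_qpp = -1.655849, Gamma_qpq = -0.529265, Gamma_qqq = -2.770056; k3 = (-0.730039, -0.485237, 1.118314, 1.909698)
  k4: at (p, q) = (-0.416837, -0.635691), (dp/dtau, dq/dtau) = (-0.701574, -0.436691); Gamma_ppp = -1.012247, Gamma_ppq = -0.331877, Gamma_pqq = -1.618934, Gamma_qpp = -1.671907, Gamma_qpq = -0.548153, Gamma_qqq = -2.673957; k4 = (-0.701574, -0.436691, 1.010317, 1.668718)
  Y <- Y + (h/6)(k1 + 2k2 + 2k3 + k4): p = -0.4168, q = -0.6356, dp/dtau = -0.7020, dq/dtau = -0.4372


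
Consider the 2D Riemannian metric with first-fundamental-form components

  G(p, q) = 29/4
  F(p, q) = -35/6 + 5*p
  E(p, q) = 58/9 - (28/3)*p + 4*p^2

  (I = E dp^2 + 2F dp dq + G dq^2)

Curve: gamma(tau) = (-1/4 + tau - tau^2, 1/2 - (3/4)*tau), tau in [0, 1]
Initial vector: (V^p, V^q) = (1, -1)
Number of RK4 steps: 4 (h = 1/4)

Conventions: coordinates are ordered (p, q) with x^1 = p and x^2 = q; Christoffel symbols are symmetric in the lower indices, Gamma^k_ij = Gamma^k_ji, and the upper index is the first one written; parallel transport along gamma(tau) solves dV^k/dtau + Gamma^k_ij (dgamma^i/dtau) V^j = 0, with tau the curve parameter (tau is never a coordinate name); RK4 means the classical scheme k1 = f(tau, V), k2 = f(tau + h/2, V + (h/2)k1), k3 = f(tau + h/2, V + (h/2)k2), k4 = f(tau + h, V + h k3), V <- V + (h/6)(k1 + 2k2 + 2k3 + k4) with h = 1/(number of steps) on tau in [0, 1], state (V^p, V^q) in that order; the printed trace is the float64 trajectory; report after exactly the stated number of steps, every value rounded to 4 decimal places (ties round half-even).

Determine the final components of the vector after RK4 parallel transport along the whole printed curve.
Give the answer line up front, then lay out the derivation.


Answer: V^p = 1.0000, V^q = -1.0000

gamma'(tau) = (1 - 2*tau, -3/4); f(tau, V)^k = -Gamma^k_ij(gamma(tau)) gamma'^i(tau) V^j; h = 1/4; intermediate values shown to 6 dp
curve data and Christoffel symbols at the stage parameters:
  tau = 0.000000: gamma = (-0.250000, 0.500000), gamma' = (1.000000, -0.750000); Gamma_ppp = -0.370909, Gamma_ppq = 0.000000, Gamma_pqq = 0.000000, Gamma_qpp = 0.327273, Gamma_qpq = 0.000000, Gamma_qqq = 0.000000
  tau = 0.125000: gamma = (-0.140625, 0.406250), gamma' = (0.750000, -0.750000); Gamma_ppp = -0.371230, Gamma_ppq = 0.000000, Gamma_pqq = 0.000000, Gamma_qpp = 0.354961, Gamma_qpq = 0.000000, Gamma_qqq = 0.000000
  tau = 0.250000: gamma = (-0.062500, 0.312500), gamma' = (0.500000, -0.750000); Gamma_ppp = -0.369858, Gamma_ppq = 0.000000, Gamma_pqq = 0.000000, Gamma_qpp = 0.376126, Gamma_qpq = 0.000000, Gamma_qqq = 0.000000
  tau = 0.375000: gamma = (-0.015625, 0.218750), gamma' = (0.250000, -0.750000); Gamma_ppp = -0.368279, Gamma_ppq = 0.000000, Gamma_pqq = 0.000000, Gamma_qpp = 0.389370, Gamma_qpq = 0.000000, Gamma_qqq = 0.000000
  tau = 0.500000: gamma = (0.000000, 0.125000), gamma' = (0.000000, -0.750000); Gamma_ppp = -0.367615, Gamma_ppq = 0.000000, Gamma_pqq = 0.000000, Gamma_qpp = 0.393873, Gamma_qpq = 0.000000, Gamma_qqq = 0.000000
  tau = 0.625000: gamma = (-0.015625, 0.031250), gamma' = (-0.250000, -0.750000); Gamma_ppp = -0.368279, Gamma_ppq = 0.000000, Gamma_pqq = 0.000000, Gamma_qpp = 0.389370, Gamma_qpq = 0.000000, Gamma_qqq = 0.000000
  tau = 0.750000: gamma = (-0.062500, -0.062500), gamma' = (-0.500000, -0.750000); Gamma_ppp = -0.369858, Gamma_ppq = 0.000000, Gamma_pqq = 0.000000, Gamma_qpp = 0.376126, Gamma_qpq = 0.000000, Gamma_qqq = 0.000000
  tau = 0.875000: gamma = (-0.140625, -0.156250), gamma' = (-0.750000, -0.750000); Gamma_ppp = -0.371230, Gamma_ppq = 0.000000, Gamma_pqq = 0.000000, Gamma_qpp = 0.354961, Gamma_qpq = 0.000000, Gamma_qqq = 0.000000
  tau = 1.000000: gamma = (-0.250000, -0.250000), gamma' = (-1.000000, -0.750000); Gamma_ppp = -0.370909, Gamma_ppq = 0.000000, Gamma_pqq = 0.000000, Gamma_qpp = 0.327273, Gamma_qpq = 0.000000, Gamma_qqq = 0.000000
step 0: V^p = 1.0000, V^q = -1.0000
step 1: k1 = (0.370909, -0.327273), k2 = (0.291331, -0.278564), k3 = (0.288562, -0.275916), k4 = (0.198270, -0.201630); V <- V + (h/6)(k1 + 2k2 + 2k3 + k4): V^p = 1.0720, V^q = -1.0682
step 2: k1 = (0.198251, -0.201611), k2 = (0.100984, -0.106767), k3 = (0.099865, -0.105584), k4 = (0.000000, 0.000000); V <- V + (h/6)(k1 + 2k2 + 2k3 + k4): V^p = 1.0970, V^q = -1.0943
step 3: k1 = (0.000000, 0.000000), k2 = (-0.101004, 0.106788), k3 = (-0.099842, 0.105559), k4 = (-0.198258, 0.201618); V <- V + (h/6)(k1 + 2k2 + 2k3 + k4): V^p = 1.0720, V^q = -1.0682
step 4: k1 = (-0.198251, 0.201611), k2 = (-0.291581, 0.278802), k3 = (-0.288332, 0.275696), k4 = (-0.370893, 0.327259); V <- V + (h/6)(k1 + 2k2 + 2k3 + k4): V^p = 1.0000, V^q = -1.0000


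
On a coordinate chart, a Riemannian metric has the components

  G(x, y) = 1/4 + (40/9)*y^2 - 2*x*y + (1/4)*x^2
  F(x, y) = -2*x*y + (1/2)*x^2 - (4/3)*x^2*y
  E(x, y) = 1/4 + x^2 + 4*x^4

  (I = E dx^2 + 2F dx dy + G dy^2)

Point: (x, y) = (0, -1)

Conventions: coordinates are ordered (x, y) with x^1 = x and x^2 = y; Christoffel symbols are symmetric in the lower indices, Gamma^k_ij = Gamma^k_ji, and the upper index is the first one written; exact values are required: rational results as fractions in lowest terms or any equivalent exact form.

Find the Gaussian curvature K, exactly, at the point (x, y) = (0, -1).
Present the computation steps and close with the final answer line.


E = 1/4, F = 0, G = 169/36, EG - F^2 = 169/144 at the point
E_x = 0, E_y = 0, F_x = 2, F_y = 0, G_x = 2, G_y = -80/9
E_yy = 0, F_xy = -2, G_xx = 1/2
Brioschi: K = (det M1 - det M2) / (EG - F^2)^2 with the standard first/second-derivative matrices M1, M2.
M1 = [[-E_yy/2 + F_xy - G_xx/2, E_x/2, F_x - E_y/2], [F_y - G_x/2, E, F], [G_y/2, F, G]] = [[-9/4, 0, 2], [-1, 1/4, 0], [-40/9, 0, 169/36]]; det M1 = -241/576
M2 = [[0, E_y/2, G_x/2], [E_y/2, E, F], [G_x/2, F, G]] = [[0, 0, 1], [0, 1/4, 0], [1, 0, 169/36]]; det M2 = -1/4
det M1 - det M2 = -97/576; K = -97/576 / (169/144)^2 = -3492/28561

Answer: K = -3492/28561


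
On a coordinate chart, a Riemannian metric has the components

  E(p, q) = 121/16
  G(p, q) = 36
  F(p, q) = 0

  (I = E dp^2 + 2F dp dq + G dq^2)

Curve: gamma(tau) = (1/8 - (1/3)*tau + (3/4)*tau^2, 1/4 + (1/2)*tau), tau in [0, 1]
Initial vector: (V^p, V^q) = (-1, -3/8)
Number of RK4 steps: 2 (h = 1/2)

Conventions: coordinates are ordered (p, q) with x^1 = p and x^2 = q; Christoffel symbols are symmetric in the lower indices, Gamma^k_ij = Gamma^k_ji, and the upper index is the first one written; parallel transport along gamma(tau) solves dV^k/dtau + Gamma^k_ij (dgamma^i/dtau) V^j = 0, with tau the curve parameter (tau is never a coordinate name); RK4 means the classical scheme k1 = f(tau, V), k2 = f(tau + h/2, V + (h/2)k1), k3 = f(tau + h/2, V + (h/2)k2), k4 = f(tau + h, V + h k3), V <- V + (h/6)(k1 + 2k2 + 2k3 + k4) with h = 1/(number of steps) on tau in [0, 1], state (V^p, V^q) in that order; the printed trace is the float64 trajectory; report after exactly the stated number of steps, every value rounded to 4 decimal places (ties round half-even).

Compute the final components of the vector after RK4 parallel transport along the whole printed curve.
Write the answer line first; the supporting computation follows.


Answer: V^p = -1.0000, V^q = -0.3750

gamma'(tau) = (-1/3 + (3/2)*tau, 1/2); f(tau, V)^k = -Gamma^k_ij(gamma(tau)) gamma'^i(tau) V^j; h = 1/2; intermediate values shown to 6 dp
curve data and Christoffel symbols at the stage parameters:
  tau = 0.000000: gamma = (0.125000, 0.250000), gamma' = (-0.333333, 0.500000); Gamma_ppp = 0.000000, Gamma_ppq = 0.000000, Gamma_pqq = 0.000000, Gamma_qpp = 0.000000, Gamma_qpq = 0.000000, Gamma_qqq = 0.000000
  tau = 0.250000: gamma = (0.088542, 0.375000), gamma' = (0.041667, 0.500000); Gamma_ppp = 0.000000, Gamma_ppq = 0.000000, Gamma_pqq = 0.000000, Gamma_qpp = 0.000000, Gamma_qpq = 0.000000, Gamma_qqq = 0.000000
  tau = 0.500000: gamma = (0.145833, 0.500000), gamma' = (0.416667, 0.500000); Gamma_ppp = 0.000000, Gamma_ppq = 0.000000, Gamma_pqq = 0.000000, Gamma_qpp = 0.000000, Gamma_qpq = 0.000000, Gamma_qqq = 0.000000
  tau = 0.750000: gamma = (0.296875, 0.625000), gamma' = (0.791667, 0.500000); Gamma_ppp = 0.000000, Gamma_ppq = 0.000000, Gamma_pqq = 0.000000, Gamma_qpp = 0.000000, Gamma_qpq = 0.000000, Gamma_qqq = 0.000000
  tau = 1.000000: gamma = (0.541667, 0.750000), gamma' = (1.166667, 0.500000); Gamma_ppp = 0.000000, Gamma_ppq = 0.000000, Gamma_pqq = 0.000000, Gamma_qpp = 0.000000, Gamma_qpq = 0.000000, Gamma_qqq = 0.000000
step 0: V^p = -1.0000, V^q = -0.3750
step 1: k1 = (0.000000, 0.000000), k2 = (0.000000, 0.000000), k3 = (0.000000, 0.000000), k4 = (0.000000, 0.000000); V <- V + (h/6)(k1 + 2k2 + 2k3 + k4): V^p = -1.0000, V^q = -0.3750
step 2: k1 = (0.000000, 0.000000), k2 = (0.000000, 0.000000), k3 = (0.000000, 0.000000), k4 = (0.000000, 0.000000); V <- V + (h/6)(k1 + 2k2 + 2k3 + k4): V^p = -1.0000, V^q = -0.3750


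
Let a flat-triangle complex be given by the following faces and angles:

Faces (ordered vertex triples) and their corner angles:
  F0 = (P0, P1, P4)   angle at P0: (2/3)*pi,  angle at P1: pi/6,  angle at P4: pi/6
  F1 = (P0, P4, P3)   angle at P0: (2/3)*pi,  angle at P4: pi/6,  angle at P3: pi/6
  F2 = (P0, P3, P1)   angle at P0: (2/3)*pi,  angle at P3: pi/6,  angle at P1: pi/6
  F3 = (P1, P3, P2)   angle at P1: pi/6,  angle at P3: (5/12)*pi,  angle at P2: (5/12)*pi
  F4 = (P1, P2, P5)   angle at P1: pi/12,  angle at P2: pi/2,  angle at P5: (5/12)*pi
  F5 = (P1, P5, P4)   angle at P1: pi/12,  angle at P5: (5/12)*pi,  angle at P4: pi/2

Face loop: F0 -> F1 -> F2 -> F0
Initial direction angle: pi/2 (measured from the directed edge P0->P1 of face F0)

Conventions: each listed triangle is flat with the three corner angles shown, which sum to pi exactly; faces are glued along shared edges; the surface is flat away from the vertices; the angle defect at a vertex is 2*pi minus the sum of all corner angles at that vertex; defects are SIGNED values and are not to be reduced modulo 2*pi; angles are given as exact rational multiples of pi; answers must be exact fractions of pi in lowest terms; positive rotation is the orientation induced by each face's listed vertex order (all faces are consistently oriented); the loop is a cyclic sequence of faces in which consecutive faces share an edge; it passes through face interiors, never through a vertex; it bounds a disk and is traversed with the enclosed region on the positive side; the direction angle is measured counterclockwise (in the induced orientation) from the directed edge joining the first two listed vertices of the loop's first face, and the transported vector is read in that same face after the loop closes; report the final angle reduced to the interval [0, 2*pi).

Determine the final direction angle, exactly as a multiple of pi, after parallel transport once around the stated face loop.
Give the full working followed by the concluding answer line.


enclosed vertex P0: corner angles sum to 2*pi, defect = 2*pi - 2*pi = 0
final direction = starting direction + enclosed defect total, reduced mod 2*pi (induced orientation)
final angle = pi/2 + 0 = pi/2 (mod 2*pi)

Answer: final direction angle = pi/2


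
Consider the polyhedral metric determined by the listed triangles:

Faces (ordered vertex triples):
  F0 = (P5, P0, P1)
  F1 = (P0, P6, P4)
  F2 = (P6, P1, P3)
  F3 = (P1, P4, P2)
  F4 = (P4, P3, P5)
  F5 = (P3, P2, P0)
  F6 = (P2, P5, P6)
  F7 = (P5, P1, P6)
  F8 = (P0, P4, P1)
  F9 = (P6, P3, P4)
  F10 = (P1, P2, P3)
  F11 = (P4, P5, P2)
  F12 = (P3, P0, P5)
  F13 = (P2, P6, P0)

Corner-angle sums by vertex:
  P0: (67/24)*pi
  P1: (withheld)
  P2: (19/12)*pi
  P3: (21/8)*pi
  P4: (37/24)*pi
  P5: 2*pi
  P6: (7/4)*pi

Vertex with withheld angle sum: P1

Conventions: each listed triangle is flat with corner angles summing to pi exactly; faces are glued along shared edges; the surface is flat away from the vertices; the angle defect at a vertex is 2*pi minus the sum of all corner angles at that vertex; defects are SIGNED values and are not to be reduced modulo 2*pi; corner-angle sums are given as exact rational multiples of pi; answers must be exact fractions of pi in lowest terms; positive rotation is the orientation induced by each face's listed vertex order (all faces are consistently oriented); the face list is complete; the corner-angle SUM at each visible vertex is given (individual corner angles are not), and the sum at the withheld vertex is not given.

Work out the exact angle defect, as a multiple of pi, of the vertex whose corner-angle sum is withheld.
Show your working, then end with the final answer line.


V = 7, E = 21, F = 14; chi = V - E + F = 0
Gauss-Bonnet: total defect = 2*pi*chi = 0; visible defects sum to (-7/24)*pi

Answer: defect(P1) = (7/24)*pi


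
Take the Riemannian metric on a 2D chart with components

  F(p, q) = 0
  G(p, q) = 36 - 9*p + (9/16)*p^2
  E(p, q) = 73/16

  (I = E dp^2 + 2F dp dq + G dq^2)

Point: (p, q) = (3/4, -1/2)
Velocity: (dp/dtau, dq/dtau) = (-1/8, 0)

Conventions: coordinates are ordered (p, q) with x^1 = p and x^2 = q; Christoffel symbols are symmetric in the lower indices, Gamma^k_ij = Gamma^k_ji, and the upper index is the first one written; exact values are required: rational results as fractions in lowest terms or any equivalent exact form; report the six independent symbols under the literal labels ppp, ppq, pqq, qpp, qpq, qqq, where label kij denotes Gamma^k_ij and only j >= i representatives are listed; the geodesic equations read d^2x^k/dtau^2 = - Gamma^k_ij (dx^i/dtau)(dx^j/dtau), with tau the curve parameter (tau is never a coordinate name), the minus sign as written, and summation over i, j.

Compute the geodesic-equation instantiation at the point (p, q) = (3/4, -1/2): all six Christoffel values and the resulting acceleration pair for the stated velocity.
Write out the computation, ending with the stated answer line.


E = 73/16, F = 0, G = 7569/256 at the point
E_p = 0, E_q = 0, F_p = 0, F_q = 0, G_p = -261/32, G_q = 0
EG - F^2 = 552537/4096;  g^inv = (4096/552537) * [[7569/256, 0], [0, 73/16]]
first-kind symbols [ij,l] = (1/2)(d_i g_jl + d_j g_il - d_l g_ij): [pp,p] = E_p/2 = 0, [pp,q] = F_p - E_q/2 = 0, [pq,p] = E_q/2 = 0, [pq,q] = G_p/2 = -261/64, [qq,p] = F_q - G_p/2 = 261/64, [qq,q] = G_q/2 = 0
Gamma^p_ij = (G*[ij,p] - F*[ij,q])/(EG - F^2), Gamma^q_ij = (E*[ij,q] - F*[ij,p])/(EG - F^2)
Gamma_ppp = 0, Gamma_ppq = 0, Gamma_pqq = 261/292, Gamma_qpp = 0, Gamma_qpq = -4/29, Gamma_qqq = 0
d^2p/dtau^2 = -(Gamma_ppp*(-1/8)^2 + 2*Gamma_ppq*(-1/8)*(0) + Gamma_pqq*(0)^2) = 0
d^2q/dtau^2 = -(Gamma_qpp*(-1/8)^2 + 2*Gamma_qpq*(-1/8)*(0) + Gamma_qqq*(0)^2) = 0

Answer: Gamma_ppp = 0, Gamma_ppq = 0, Gamma_pqq = 261/292, Gamma_qpp = 0, Gamma_qpq = -4/29, Gamma_qqq = 0; accelerations (d^2p/dtau^2, d^2q/dtau^2) = (0, 0)


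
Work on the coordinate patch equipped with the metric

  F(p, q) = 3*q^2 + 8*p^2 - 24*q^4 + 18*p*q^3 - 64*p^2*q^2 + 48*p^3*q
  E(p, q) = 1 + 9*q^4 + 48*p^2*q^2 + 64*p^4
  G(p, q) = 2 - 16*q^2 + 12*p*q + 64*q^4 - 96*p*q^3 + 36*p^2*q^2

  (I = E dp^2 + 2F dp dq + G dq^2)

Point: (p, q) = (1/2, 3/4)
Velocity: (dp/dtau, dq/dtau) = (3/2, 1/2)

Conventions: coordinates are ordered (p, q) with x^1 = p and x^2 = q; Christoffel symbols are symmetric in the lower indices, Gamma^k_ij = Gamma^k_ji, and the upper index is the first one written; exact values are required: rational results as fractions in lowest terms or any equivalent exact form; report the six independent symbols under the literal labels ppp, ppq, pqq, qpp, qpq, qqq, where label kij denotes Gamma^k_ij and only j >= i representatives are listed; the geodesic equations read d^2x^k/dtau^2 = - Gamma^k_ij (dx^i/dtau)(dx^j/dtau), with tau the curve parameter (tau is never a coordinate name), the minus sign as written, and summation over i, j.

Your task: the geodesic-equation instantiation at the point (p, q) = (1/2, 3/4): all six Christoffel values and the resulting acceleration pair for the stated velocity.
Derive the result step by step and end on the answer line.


E = 3737/256, F = -295/64, G = 41/16 at the point
E_p = 59, E_q = 531/16, F_p = 211/32, F_q = -621/16, G_p = -45/4, G_q = 45/2
EG - F^2 = 4137/256;  g^inv = (256/4137) * [[41/16, 295/64], [295/64, 3737/256]]
first-kind symbols [ij,l] = (1/2)(d_i g_jl + d_j g_il - d_l g_ij): [pp,p] = E_p/2 = 59/2, [pp,q] = F_p - E_q/2 = -10, [pq,p] = E_q/2 = 531/32, [pq,q] = G_p/2 = -45/8, [qq,p] = F_q - G_p/2 = -531/16, [qq,q] = G_q/2 = 45/4
Gamma^p_ij = (G*[ij,p] - F*[ij,q])/(EG - F^2), Gamma^q_ij = (E*[ij,q] - F*[ij,p])/(EG - F^2)
Gamma_ppp = 7552/4137, Gamma_ppq = 1416/1379, Gamma_pqq = -2832/1379, Gamma_qpp = -2560/4137, Gamma_qpq = -480/1379, Gamma_qqq = 960/1379
d^2p/dtau^2 = -(Gamma_ppp*(3/2)^2 + 2*Gamma_ppq*(3/2)*(1/2) + Gamma_pqq*(1/2)^2) = -7080/1379
d^2q/dtau^2 = -(Gamma_qpp*(3/2)^2 + 2*Gamma_qpq*(3/2)*(1/2) + Gamma_qqq*(1/2)^2) = 2400/1379

Answer: Gamma_ppp = 7552/4137, Gamma_ppq = 1416/1379, Gamma_pqq = -2832/1379, Gamma_qpp = -2560/4137, Gamma_qpq = -480/1379, Gamma_qqq = 960/1379; accelerations (d^2p/dtau^2, d^2q/dtau^2) = (-7080/1379, 2400/1379)


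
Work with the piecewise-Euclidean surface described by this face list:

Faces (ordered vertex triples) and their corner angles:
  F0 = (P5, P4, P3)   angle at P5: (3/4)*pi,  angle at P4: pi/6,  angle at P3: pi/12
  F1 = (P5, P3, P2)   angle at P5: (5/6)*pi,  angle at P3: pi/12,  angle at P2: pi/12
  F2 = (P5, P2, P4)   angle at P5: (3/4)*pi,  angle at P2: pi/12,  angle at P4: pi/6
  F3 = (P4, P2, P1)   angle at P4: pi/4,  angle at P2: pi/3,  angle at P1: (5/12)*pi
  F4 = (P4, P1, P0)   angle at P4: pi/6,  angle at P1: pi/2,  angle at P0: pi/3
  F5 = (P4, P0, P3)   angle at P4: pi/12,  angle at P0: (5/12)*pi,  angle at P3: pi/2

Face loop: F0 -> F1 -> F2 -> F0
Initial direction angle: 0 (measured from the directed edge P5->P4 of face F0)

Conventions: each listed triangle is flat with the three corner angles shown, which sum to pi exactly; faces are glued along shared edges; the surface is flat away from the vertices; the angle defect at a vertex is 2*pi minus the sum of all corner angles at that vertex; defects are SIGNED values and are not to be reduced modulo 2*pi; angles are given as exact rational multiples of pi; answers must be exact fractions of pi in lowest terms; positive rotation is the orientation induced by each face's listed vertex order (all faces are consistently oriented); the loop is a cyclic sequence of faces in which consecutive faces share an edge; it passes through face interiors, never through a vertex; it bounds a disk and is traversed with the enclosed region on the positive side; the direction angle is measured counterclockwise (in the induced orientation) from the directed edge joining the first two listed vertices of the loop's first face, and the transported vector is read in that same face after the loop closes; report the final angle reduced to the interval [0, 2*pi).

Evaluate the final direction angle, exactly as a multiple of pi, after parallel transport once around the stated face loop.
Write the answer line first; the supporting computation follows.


Answer: final direction angle = (5/3)*pi

enclosed vertex P5: corner angles sum to (7/3)*pi, defect = 2*pi - (7/3)*pi = -pi/3
holonomy = initial angle + sum of enclosed defects (mod 2*pi), positive in the induced orientation
final angle = 0 - pi/3 = (5/3)*pi (mod 2*pi)


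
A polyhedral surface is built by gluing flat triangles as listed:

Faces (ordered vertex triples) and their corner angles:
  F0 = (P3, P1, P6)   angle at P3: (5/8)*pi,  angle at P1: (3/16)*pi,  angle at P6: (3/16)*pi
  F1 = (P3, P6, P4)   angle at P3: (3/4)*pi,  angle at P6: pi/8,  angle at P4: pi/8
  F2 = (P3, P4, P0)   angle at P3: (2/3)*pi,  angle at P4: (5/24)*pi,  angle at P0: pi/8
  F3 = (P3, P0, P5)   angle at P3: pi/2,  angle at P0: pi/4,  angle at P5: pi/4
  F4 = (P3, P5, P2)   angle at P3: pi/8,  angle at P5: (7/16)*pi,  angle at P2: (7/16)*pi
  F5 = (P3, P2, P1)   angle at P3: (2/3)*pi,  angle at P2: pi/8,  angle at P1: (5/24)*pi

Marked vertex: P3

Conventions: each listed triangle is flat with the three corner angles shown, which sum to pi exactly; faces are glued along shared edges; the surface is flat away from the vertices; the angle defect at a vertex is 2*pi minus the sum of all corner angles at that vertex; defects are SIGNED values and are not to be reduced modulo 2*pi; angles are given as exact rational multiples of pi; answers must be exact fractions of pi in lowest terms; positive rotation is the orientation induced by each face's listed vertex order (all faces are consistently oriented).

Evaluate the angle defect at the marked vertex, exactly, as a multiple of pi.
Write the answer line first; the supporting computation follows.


Answer: defect(P3) = (-4/3)*pi

Sum of corner angles at P3: (10/3)*pi
defect = 2*pi - (10/3)*pi


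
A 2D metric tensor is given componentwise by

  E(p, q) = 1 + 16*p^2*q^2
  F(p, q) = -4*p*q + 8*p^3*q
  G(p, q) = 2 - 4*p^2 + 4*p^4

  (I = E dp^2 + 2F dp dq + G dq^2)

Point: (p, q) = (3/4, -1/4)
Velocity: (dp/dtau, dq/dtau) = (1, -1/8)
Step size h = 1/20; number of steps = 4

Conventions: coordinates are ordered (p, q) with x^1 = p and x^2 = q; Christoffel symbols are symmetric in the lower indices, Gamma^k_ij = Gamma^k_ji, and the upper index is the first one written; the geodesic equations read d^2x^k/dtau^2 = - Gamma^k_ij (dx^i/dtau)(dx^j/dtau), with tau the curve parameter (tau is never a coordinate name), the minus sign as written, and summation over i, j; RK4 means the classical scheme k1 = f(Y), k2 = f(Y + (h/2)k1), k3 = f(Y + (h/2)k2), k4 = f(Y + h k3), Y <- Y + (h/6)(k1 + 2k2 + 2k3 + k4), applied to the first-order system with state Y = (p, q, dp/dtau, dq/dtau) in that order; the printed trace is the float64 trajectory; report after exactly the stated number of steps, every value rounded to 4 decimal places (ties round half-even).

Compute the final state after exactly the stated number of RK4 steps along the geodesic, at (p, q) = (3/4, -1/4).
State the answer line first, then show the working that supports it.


Answer: p = 0.9353, q = -0.2696, dp/dtau = 0.8655, dq/dtau = -0.0643

f(Y) = (dp/dtau, dq/dtau, -Gamma^p_ij Y'^i Y'^j, -Gamma^q_ij Y'^i Y'^j) with the Gammas evaluated at the stage position; h = 0.050000; intermediate values shown to 6 dp
step 0: p = 0.7500, q = -0.2500, dp/dtau = 1.0000, dq/dtau = -0.1250
step 1:
  k1: at (p, q) = (0.750000, -0.250000), (dp/dtau, dq/dtau) = (1.000000, -0.125000); Gamma_ppp = 0.475248, Gamma_ppq = -1.425743, Gamma_pqq = 0.000000, Gamma_qpp = -0.079208, Gamma_qpq = 0.237624, Gamma_qqq = 0.000000; k1 = (1.000000, -0.125000, -0.831683, 0.138614)
  k2: at (p, q) = (0.775000, -0.253125), (dp/dtau, dq/dtau) = (0.979208, -0.121535); Gamma_ppp = 0.479700, Gamma_ppq = -1.468710, Gamma_pqq = 0.000000, Gamma_qpp = -0.123029, Gamma_qpq = 0.376682, Gamma_qqq = 0.000000; k2 = (0.979208, -0.121535, -0.809535, 0.207623)
  k3: at (p, q) = (0.774480, -0.253038), (dp/dtau, dq/dtau) = (0.979762, -0.119809); Gamma_ppp = 0.479598, Gamma_ppq = -1.467916, Gamma_pqq = 0.000000, Gamma_qpp = -0.122142, Gamma_qpq = 0.373844, Gamma_qqq = 0.000000; k3 = (0.979762, -0.119809, -0.805004, 0.205016)
  k4: at (p, q) = (0.798988, -0.255990), (dp/dtau, dq/dtau) = (0.959750, -0.114749); Gamma_ppp = 0.479820, Gamma_ppq = -1.497597, Gamma_pqq = 0.000000, Gamma_qpp = -0.162317, Gamma_qpq = 0.506618, Gamma_qqq = 0.000000; k4 = (0.959750, -0.114749, -0.771834, 0.261101)
  Y <- Y + (h/6)(k1 + 2k2 + 2k3 + k4): p = 0.7990, q = -0.2560, dp/dtau = 0.9597, dq/dtau = -0.1148
step 2:
  k1: at (p, q) = (0.798981, -0.256020), (dp/dtau, dq/dtau) = (0.959728, -0.114792); Gamma_ppp = 0.479892, Gamma_ppq = -1.497632, Gamma_pqq = 0.000000, Gamma_qpp = -0.162310, Gamma_qpq = 0.506532, Gamma_qqq = 0.000000; k1 = (0.959728, -0.114792, -0.772003, 0.261108)
  k2: at (p, q) = (0.822974, -0.258890), (dp/dtau, dq/dtau) = (0.940428, -0.108264); Gamma_ppp = 0.476528, Gamma_ppq = -1.514812, Gamma_pqq = 0.000000, Gamma_qpp = -0.198258, Gamma_qpq = 0.630234, Gamma_qqq = 0.000000; k2 = (0.940428, -0.108264, -0.729904, 0.303675)
  k3: at (p, q) = (0.822491, -0.258727), (dp/dtau, dq/dtau) = (0.941481, -0.107200); Gamma_ppp = 0.476391, Gamma_ppq = -1.514445, Gamma_pqq = 0.000000, Gamma_qpp = -0.197554, Gamma_qpq = 0.628024, Gamma_qqq = 0.000000; k3 = (0.941481, -0.107200, -0.727962, 0.301878)
  k4: at (p, q) = (0.846055, -0.261380), (dp/dtau, dq/dtau) = (0.923330, -0.099698); Gamma_ppp = 0.469756, Gamma_ppq = -1.520541, Gamma_pqq = 0.000000, Gamma_qpp = -0.229214, Gamma_qpq = 0.741935, Gamma_qqq = 0.000000; k4 = (0.923330, -0.099698, -0.680429, 0.332010)
  Y <- Y + (h/6)(k1 + 2k2 + 2k3 + k4): p = 0.8460, q = -0.2614, dp/dtau = 0.9233, dq/dtau = -0.0998
step 3:
  k1: at (p, q) = (0.846038, -0.261399), (dp/dtau, dq/dtau) = (0.923327, -0.099757); Gamma_ppp = 0.469806, Gamma_ppq = -1.520565, Gamma_pqq = 0.000000, Gamma_qpp = -0.229196, Gamma_qpq = 0.741811, Gamma_qqq = 0.000000; k1 = (0.923327, -0.099757, -0.680637, 0.332051)
  k2: at (p, q) = (0.869121, -0.263893), (dp/dtau, dq/dtau) = (0.906311, -0.091455); Gamma_ppp = 0.460591, Gamma_ppq = -1.516941, Gamma_pqq = 0.000000, Gamma_qpp = -0.256419, Gamma_qpq = 0.844508, Gamma_qqq = 0.000000; k2 = (0.906311, -0.091455, -0.629799, 0.350620)
  k3: at (p, q) = (0.868696, -0.263685), (dp/dtau, dq/dtau) = (0.907582, -0.090991); Gamma_ppp = 0.460442, Gamma_ppq = -1.516901, Gamma_pqq = 0.000000, Gamma_qpp = -0.255921, Gamma_qpq = 0.843116, Gamma_qqq = 0.000000; k3 = (0.907582, -0.090991, -0.629805, 0.350055)
  k4: at (p, q) = (0.891417, -0.265948), (dp/dtau, dq/dtau) = (0.891837, -0.082254); Gamma_ppp = 0.449053, Gamma_ppq = -1.505155, Gamma_pqq = 0.000000, Gamma_qpp = -0.279035, Gamma_qpq = 0.935281, Gamma_qqq = 0.000000; k4 = (0.891837, -0.082254, -0.577992, 0.359155)
  Y <- Y + (h/6)(k1 + 2k2 + 2k3 + k4): p = 0.8914, q = -0.2660, dp/dtau = 0.8918, dq/dtau = -0.0823
step 4:
  k1: at (p, q) = (0.891396, -0.265956), (dp/dtau, dq/dtau) = (0.891845, -0.082319); Gamma_ppp = 0.449085, Gamma_ppq = -1.505181, Gamma_pqq = 0.000000, Gamma_qpp = -0.279017, Gamma_qpq = 0.935171, Gamma_qqq = 0.000000; k1 = (0.891845, -0.082319, -0.578203, 0.359239)
  k2: at (p, q) = (0.913692, -0.268014), (dp/dtau, dq/dtau) = (0.877390, -0.073338); Gamma_ppp = 0.436105, Gamma_ppq = -1.486734, Gamma_pqq = 0.000000, Gamma_qpp = -0.298148, Gamma_qpq = 1.016422, Gamma_qqq = 0.000000; k2 = (0.877390, -0.073338, -0.527049, 0.360323)
  k3: at (p, q) = (0.913331, -0.267790), (dp/dtau, dq/dtau) = (0.878669, -0.073310); Gamma_ppp = 0.435951, Gamma_ppq = -1.486865, Gamma_pqq = 0.000000, Gamma_qpp = -0.297822, Gamma_qpq = 1.015759, Gamma_qqq = 0.000000; k3 = (0.878669, -0.073310, -0.528134, 0.360798)
  k4: at (p, q) = (0.935329, -0.269622), (dp/dtau, dq/dtau) = (0.865438, -0.064279); Gamma_ppp = 0.421741, Gamma_ppq = -1.463036, Gamma_pqq = 0.000000, Gamma_qpp = -0.313432, Gamma_qpq = 1.087308, Gamma_qqq = 0.000000; k4 = (0.865438, -0.064279, -0.478652, 0.355727)
  Y <- Y + (h/6)(k1 + 2k2 + 2k3 + k4): p = 0.9353, q = -0.2696, dp/dtau = 0.8655, dq/dtau = -0.0643


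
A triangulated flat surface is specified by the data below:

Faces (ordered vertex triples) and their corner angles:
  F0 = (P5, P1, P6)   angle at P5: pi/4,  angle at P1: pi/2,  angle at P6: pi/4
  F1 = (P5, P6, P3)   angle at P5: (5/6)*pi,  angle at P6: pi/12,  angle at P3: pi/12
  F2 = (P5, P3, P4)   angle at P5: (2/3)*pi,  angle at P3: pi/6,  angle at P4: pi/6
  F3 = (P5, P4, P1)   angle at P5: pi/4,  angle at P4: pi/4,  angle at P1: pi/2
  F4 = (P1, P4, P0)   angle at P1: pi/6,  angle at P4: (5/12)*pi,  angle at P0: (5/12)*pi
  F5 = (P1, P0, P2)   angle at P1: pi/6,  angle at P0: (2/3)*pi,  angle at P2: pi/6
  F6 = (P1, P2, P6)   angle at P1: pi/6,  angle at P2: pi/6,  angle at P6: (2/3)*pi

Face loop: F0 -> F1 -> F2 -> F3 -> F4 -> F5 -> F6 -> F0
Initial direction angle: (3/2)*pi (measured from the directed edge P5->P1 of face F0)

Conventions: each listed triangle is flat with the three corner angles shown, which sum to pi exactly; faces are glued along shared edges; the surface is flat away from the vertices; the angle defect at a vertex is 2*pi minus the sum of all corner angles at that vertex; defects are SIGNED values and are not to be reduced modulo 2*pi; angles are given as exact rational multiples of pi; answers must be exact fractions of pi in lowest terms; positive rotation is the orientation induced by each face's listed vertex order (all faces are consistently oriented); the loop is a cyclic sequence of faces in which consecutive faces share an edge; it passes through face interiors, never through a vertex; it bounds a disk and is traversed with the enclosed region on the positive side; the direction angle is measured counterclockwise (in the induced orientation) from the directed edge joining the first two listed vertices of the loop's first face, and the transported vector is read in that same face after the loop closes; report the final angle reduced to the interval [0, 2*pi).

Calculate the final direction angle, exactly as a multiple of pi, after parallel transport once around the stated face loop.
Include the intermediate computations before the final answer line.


enclosed vertex P1: corner angles sum to (3/2)*pi, defect = 2*pi - (3/2)*pi = pi/2
enclosed vertex P5: corner angles sum to 2*pi, defect = 2*pi - 2*pi = 0
final direction = starting direction + enclosed defect total, reduced mod 2*pi (induced orientation)
final angle = (3/2)*pi + pi/2 = 0 (mod 2*pi)

Answer: final direction angle = 0


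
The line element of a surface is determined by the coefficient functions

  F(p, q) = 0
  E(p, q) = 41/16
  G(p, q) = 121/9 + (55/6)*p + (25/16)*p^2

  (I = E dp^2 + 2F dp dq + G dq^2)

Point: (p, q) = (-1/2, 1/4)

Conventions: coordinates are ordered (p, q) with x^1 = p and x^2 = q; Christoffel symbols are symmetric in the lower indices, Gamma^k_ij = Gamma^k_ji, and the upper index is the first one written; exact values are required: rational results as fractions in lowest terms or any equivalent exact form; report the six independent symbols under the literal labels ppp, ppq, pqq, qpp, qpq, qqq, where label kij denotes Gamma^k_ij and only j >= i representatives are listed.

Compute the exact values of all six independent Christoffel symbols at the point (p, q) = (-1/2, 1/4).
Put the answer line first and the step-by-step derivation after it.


Answer: Gamma_ppp = 0, Gamma_ppq = 0, Gamma_pqq = -365/246, Gamma_qpp = 0, Gamma_qpq = 30/73, Gamma_qqq = 0

E = 41/16, F = 0, G = 5329/576 at the point
E_p = 0, E_q = 0, F_p = 0, F_q = 0, G_p = 365/48, G_q = 0
EG - F^2 = 218489/9216;  g^inv = (9216/218489) * [[5329/576, 0], [0, 41/16]]
first-kind symbols [ij,l] = (1/2)(d_i g_jl + d_j g_il - d_l g_ij): [pp,p] = E_p/2 = 0, [pp,q] = F_p - E_q/2 = 0, [pq,p] = E_q/2 = 0, [pq,q] = G_p/2 = 365/96, [qq,p] = F_q - G_p/2 = -365/96, [qq,q] = G_q/2 = 0
Gamma^p_ij = (G*[ij,p] - F*[ij,q])/(EG - F^2), Gamma^q_ij = (E*[ij,q] - F*[ij,p])/(EG - F^2)


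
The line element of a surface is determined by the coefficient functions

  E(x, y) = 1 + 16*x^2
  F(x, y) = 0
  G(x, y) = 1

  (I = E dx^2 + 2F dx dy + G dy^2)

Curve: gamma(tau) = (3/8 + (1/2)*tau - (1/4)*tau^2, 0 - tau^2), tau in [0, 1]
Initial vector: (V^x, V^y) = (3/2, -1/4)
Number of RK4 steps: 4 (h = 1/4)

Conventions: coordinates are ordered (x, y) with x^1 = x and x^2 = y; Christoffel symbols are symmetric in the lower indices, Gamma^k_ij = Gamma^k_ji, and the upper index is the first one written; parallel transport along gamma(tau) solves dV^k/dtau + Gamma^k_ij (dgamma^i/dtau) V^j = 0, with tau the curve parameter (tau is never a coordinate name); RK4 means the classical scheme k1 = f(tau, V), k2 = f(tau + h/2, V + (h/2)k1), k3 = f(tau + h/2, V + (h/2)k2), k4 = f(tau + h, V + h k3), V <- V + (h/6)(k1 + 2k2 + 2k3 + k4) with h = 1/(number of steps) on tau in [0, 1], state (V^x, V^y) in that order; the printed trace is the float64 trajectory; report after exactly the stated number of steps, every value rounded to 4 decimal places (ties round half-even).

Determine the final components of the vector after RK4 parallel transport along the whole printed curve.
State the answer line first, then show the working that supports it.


Answer: V^x = 1.0043, V^y = -0.2500

gamma'(tau) = (1/2 - (1/2)*tau, -2*tau); f(tau, V)^k = -Gamma^k_ij(gamma(tau)) gamma'^i(tau) V^j; h = 1/4; intermediate values shown to 6 dp
curve data and Christoffel symbols at the stage parameters:
  tau = 0.000000: gamma = (0.375000, 0.000000), gamma' = (0.500000, 0.000000); Gamma_xxx = 1.846154, Gamma_xxy = 0.000000, Gamma_xyy = 0.000000, Gamma_yxx = 0.000000, Gamma_yxy = 0.000000, Gamma_yyy = 0.000000
  tau = 0.125000: gamma = (0.433594, -0.015625), gamma' = (0.437500, -0.250000); Gamma_xxx = 1.730889, Gamma_xxy = 0.000000, Gamma_xyy = 0.000000, Gamma_yxx = 0.000000, Gamma_yxy = 0.000000, Gamma_yyy = 0.000000
  tau = 0.250000: gamma = (0.484375, -0.062500), gamma' = (0.375000, -0.500000); Gamma_xxx = 1.630238, Gamma_xxy = 0.000000, Gamma_xyy = 0.000000, Gamma_yxx = 0.000000, Gamma_yxy = 0.000000, Gamma_yyy = 0.000000
  tau = 0.375000: gamma = (0.527344, -0.140625), gamma' = (0.312500, -0.750000); Gamma_xxx = 1.548318, Gamma_xxy = 0.000000, Gamma_xyy = 0.000000, Gamma_yxx = 0.000000, Gamma_yxy = 0.000000, Gamma_yyy = 0.000000
  tau = 0.500000: gamma = (0.562500, -0.250000), gamma' = (0.250000, -1.000000); Gamma_xxx = 1.484536, Gamma_xxy = 0.000000, Gamma_xyy = 0.000000, Gamma_yxx = 0.000000, Gamma_yxy = 0.000000, Gamma_yyy = 0.000000
  tau = 0.625000: gamma = (0.589844, -0.390625), gamma' = (0.187500, -1.250000); Gamma_xxx = 1.437186, Gamma_xxy = 0.000000, Gamma_xyy = 0.000000, Gamma_yxx = 0.000000, Gamma_yxy = 0.000000, Gamma_yyy = 0.000000
  tau = 0.750000: gamma = (0.609375, -0.562500), gamma' = (0.125000, -1.500000); Gamma_xxx = 1.404615, Gamma_xxy = 0.000000, Gamma_xyy = 0.000000, Gamma_yxx = 0.000000, Gamma_yxy = 0.000000, Gamma_yyy = 0.000000
  tau = 0.875000: gamma = (0.621094, -0.765625), gamma' = (0.062500, -1.750000); Gamma_xxx = 1.385574, Gamma_xxy = 0.000000, Gamma_xyy = 0.000000, Gamma_yxx = 0.000000, Gamma_yxy = 0.000000, Gamma_yyy = 0.000000
  tau = 1.000000: gamma = (0.625000, -1.000000), gamma' = (0.000000, -2.000000); Gamma_xxx = 1.379310, Gamma_xxy = 0.000000, Gamma_xyy = 0.000000, Gamma_yxx = 0.000000, Gamma_yxy = 0.000000, Gamma_yyy = 0.000000
step 0: V^x = 1.5000, V^y = -0.2500
step 1: k1 = (-1.384615, 0.000000), k2 = (-1.004831, 0.000000), k3 = (-1.040780, 0.000000), k4 = (-0.757942, 0.000000); V <- V + (h/6)(k1 + 2k2 + 2k3 + k4): V^x = 1.2403, V^y = -0.2500
step 2: k1 = (-0.758219, 0.000000), k2 = (-0.554241, 0.000000), k3 = (-0.566577, 0.000000), k4 = (-0.407733, 0.000000); V <- V + (h/6)(k1 + 2k2 + 2k3 + k4): V^x = 1.0983, V^y = -0.2500
step 3: k1 = (-0.407608, 0.000000), k2 = (-0.282225, 0.000000), k3 = (-0.286449, 0.000000), k4 = (-0.180258, 0.000000); V <- V + (h/6)(k1 + 2k2 + 2k3 + k4): V^x = 1.0264, V^y = -0.2500
step 4: k1 = (-0.180211, 0.000000), k2 = (-0.086933, 0.000000), k3 = (-0.087943, 0.000000), k4 = (0.000000, 0.000000); V <- V + (h/6)(k1 + 2k2 + 2k3 + k4): V^x = 1.0043, V^y = -0.2500
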